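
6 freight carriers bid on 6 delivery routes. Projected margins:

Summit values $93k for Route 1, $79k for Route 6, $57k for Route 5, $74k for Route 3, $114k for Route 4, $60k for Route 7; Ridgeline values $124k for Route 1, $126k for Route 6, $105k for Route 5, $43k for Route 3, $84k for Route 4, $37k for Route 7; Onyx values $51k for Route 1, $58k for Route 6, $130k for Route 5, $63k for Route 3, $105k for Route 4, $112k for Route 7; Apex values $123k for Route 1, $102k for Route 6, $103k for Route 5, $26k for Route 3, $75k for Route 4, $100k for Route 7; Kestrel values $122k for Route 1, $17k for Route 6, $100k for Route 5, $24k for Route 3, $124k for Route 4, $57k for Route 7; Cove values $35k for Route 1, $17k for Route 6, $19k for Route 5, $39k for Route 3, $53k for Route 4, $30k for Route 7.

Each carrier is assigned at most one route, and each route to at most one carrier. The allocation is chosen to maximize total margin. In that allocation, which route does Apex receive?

Apex receives Route 7.

This is the linear assignment problem.
Optimal: Summit→Route 4 ($114k), Ridgeline→Route 6 ($126k), Onyx→Route 5 ($130k), Apex→Route 7 ($100k), Kestrel→Route 1 ($122k), Cove→Route 3 ($39k) — total 114+126+130+100+122+39 = $631k.
Row-greedy (each carrier in turn takes its best remaining route) gives $589k, worse by 42.
Swapping Cove↔Onyx (Cove→Route 5 $19k, Onyx→Route 3 $63k) loses 87.
Apex's own top route is Route 1 ($123k), but forcing Apex→Route 1 and reassigning the rest optimally gives only $614k — worse by 17.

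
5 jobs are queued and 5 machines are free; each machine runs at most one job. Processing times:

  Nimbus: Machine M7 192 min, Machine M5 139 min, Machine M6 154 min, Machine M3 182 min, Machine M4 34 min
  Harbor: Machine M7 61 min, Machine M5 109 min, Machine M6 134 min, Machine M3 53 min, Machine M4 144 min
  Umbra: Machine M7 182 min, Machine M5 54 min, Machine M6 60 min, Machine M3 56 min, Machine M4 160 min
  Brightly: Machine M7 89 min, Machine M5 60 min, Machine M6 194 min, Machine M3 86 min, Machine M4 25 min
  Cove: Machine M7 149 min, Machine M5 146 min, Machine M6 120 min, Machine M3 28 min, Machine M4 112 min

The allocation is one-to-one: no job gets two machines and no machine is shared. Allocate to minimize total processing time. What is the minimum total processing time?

Min total: 243 min

Optimal: Nimbus→Machine M4 (34 min), Harbor→Machine M7 (61 min), Umbra→Machine M6 (60 min), Brightly→Machine M5 (60 min), Cove→Machine M3 (28 min) — total 34+61+60+60+28 = 243 min.
Row-greedy (each job in turn takes its cheapest remaining machine) gives 350 min, worse by 107.
Next-best assignment: Nimbus→Machine M5, Harbor→Machine M7, Umbra→Machine M6, Brightly→Machine M4, Cove→Machine M3 = 313 min.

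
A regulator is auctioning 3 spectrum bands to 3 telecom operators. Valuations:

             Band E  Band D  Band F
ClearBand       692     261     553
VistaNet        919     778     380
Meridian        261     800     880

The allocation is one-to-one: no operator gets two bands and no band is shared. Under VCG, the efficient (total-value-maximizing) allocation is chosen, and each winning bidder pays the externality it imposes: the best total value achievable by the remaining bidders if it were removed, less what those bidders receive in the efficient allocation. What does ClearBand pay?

Efficient allocation: ClearBand→Band E ($692M), VistaNet→Band D ($778M), Meridian→Band F ($880M); total welfare W = $2350M.
ClearBand receives Band E at value $692M, so the others get W − 692 = $1658M.
Without ClearBand: best allocation of the remaining 2 bidders over all 3 bands is VistaNet→Band E ($919M), Meridian→Band F ($880M), total $1799M.
VCG payment = (others' best without ClearBand) − (others' welfare with ClearBand) = 1799 − 1658 = $141M.

ClearBand pays $141M.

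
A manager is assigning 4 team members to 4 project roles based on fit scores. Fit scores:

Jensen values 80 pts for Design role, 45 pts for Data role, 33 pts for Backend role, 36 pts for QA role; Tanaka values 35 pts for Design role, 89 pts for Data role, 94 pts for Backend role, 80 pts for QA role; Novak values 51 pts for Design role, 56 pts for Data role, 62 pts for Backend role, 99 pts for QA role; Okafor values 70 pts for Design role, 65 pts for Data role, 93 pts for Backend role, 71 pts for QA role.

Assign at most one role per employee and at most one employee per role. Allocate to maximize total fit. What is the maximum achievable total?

Maximum total: 361 pts

This is the linear assignment problem.
Optimal: Jensen→Design role (80 pts), Tanaka→Data role (89 pts), Novak→QA role (99 pts), Okafor→Backend role (93 pts) — total 80+89+99+93 = 361 pts.
Checked against all permutations: 361 pts is optimal.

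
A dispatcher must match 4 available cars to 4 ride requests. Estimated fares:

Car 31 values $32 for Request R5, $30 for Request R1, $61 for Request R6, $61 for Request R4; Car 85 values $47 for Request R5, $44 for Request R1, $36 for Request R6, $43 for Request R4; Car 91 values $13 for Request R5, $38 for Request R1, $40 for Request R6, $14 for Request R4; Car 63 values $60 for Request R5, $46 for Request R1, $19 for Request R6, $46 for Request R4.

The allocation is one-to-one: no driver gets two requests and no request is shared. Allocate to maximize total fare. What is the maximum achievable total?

Max total: $205

Optimal: Car 31→Request R4 ($61), Car 85→Request R1 ($44), Car 91→Request R6 ($40), Car 63→Request R5 ($60) — total 61+44+40+60 = $205.
Row-greedy (each driver in turn takes its best remaining request) gives $192, worse by 13.
Next-best assignment: Car 31→Request R6, Car 85→Request R4, Car 91→Request R1, Car 63→Request R5 = $202.
Swapping Car 91↔Car 63 (Car 91→Request R5 $13, Car 63→Request R6 $19) loses 68.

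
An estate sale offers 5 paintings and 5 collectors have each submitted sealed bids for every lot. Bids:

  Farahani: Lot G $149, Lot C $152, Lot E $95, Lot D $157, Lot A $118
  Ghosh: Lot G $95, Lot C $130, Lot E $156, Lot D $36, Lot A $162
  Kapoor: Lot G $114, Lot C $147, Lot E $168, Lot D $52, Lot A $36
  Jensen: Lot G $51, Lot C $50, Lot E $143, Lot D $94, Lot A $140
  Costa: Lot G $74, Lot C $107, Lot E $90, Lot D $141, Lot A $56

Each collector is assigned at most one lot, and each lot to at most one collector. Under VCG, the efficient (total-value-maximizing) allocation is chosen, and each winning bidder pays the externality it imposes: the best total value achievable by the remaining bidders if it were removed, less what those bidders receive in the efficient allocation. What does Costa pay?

Efficient allocation: Farahani→Lot G ($149), Ghosh→Lot A ($162), Kapoor→Lot C ($147), Jensen→Lot E ($143), Costa→Lot D ($141); total welfare W = $742.
Costa receives Lot D at value $141, so the others get W − 141 = $601.
Without Costa: best allocation of the remaining 4 bidders over all 5 lots is Farahani→Lot D ($157), Ghosh→Lot A ($162), Kapoor→Lot C ($147), Jensen→Lot E ($143), total $609.
VCG payment = (others' best without Costa) − (others' welfare with Costa) = 609 − 601 = $8.

Costa pays $8.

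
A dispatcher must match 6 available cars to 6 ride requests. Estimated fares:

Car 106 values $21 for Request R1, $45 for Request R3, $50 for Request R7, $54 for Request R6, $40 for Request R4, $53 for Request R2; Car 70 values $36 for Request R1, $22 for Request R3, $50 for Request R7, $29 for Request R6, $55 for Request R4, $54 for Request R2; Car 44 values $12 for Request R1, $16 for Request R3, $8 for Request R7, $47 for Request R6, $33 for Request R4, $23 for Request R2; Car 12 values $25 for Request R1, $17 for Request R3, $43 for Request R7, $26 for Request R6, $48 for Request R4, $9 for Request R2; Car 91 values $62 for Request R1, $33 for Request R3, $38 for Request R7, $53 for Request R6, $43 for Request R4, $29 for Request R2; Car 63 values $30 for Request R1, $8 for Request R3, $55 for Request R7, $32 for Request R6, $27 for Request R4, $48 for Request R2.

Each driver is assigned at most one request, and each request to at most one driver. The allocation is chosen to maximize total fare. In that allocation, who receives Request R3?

Car 106 receives Request R3.

This is a one-to-one assignment (maximum-weight bipartite matching).
Optimal: Car 106→Request R3 ($45), Car 70→Request R2 ($54), Car 44→Request R6 ($47), Car 12→Request R4 ($48), Car 91→Request R1 ($62), Car 63→Request R7 ($55) — total 45+54+47+48+62+55 = $311.
Max-entry greedy (repeatedly take the single best remaining cell) gives $266, worse by 45.
Next-best assignment: Car 106→Request R3, Car 70→Request R7, Car 44→Request R6, Car 12→Request R4, Car 91→Request R1, Car 63→Request R2 = $300.
Car 106's own top request is Request R6 ($54), but forcing Car 106→Request R6 and reassigning the rest optimally gives only $289 — worse by 22.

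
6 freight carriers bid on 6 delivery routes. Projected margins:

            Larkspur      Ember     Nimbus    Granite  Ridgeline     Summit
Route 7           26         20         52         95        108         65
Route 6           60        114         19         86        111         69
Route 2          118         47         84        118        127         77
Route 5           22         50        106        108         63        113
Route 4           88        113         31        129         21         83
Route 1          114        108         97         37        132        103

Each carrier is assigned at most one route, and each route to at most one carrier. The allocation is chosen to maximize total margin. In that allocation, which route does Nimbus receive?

Nimbus receives Route 1.

Optimal: Larkspur→Route 2 ($118k), Ember→Route 6 ($114k), Nimbus→Route 1 ($97k), Granite→Route 4 ($129k), Ridgeline→Route 7 ($108k), Summit→Route 5 ($113k) — total 118+114+97+129+108+113 = $679k.
Row-greedy (each carrier in turn takes its best remaining route) gives $664k, worse by 15.
Nimbus's own top route is Route 5 ($106k), but forcing Nimbus→Route 5 and reassigning the rest optimally gives only $678k — worse by 1.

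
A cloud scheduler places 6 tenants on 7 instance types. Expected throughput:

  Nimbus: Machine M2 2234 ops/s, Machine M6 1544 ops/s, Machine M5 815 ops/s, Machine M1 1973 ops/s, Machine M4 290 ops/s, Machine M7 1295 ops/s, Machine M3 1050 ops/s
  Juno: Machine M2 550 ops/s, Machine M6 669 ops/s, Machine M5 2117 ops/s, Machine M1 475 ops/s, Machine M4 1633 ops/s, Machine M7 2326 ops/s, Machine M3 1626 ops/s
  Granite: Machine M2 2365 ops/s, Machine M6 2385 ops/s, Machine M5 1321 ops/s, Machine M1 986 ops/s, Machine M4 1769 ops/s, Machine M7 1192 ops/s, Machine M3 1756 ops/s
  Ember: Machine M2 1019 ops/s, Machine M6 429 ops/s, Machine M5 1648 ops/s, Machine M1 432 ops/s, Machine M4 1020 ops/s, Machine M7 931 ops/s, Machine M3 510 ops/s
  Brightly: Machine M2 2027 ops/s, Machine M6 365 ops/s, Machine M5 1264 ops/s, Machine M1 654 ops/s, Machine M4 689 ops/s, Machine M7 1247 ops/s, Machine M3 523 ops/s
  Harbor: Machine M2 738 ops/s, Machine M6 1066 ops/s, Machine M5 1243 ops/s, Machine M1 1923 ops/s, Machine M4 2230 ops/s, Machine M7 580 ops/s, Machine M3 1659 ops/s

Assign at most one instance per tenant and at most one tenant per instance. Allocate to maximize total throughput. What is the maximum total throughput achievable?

Optimal: Nimbus→Machine M1 (1973 ops/s), Juno→Machine M7 (2326 ops/s), Granite→Machine M6 (2385 ops/s), Ember→Machine M5 (1648 ops/s), Brightly→Machine M2 (2027 ops/s), Harbor→Machine M4 (2230 ops/s) — total 1973+2326+2385+1648+2027+2230 = 12589 ops/s.
Column-greedy (each instance in turn goes to its best remaining tenant) gives 10216 ops/s, worse by 2373.
Next-best assignment: Nimbus→Machine M1, Juno→Machine M7, Granite→Machine M6, Ember→Machine M5, Brightly→Machine M2, Harbor→Machine M3 = 12018 ops/s.
No other one-to-one assignment exceeds 12589 ops/s.

Maximum total: 12589 ops/s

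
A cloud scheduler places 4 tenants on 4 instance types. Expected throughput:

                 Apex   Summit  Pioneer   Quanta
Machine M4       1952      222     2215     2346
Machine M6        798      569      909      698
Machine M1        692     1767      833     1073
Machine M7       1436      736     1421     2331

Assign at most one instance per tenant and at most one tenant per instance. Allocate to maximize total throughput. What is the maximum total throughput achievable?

Optimal: Apex→Machine M6 (798 ops/s), Summit→Machine M1 (1767 ops/s), Pioneer→Machine M4 (2215 ops/s), Quanta→Machine M7 (2331 ops/s) — total 798+1767+2215+2331 = 7111 ops/s.
Next-best assignment: Apex→Machine M4, Summit→Machine M1, Pioneer→Machine M6, Quanta→Machine M7 = 6959 ops/s.
Checked against all permutations: 7111 ops/s is optimal.

Maximum total: 7111 ops/s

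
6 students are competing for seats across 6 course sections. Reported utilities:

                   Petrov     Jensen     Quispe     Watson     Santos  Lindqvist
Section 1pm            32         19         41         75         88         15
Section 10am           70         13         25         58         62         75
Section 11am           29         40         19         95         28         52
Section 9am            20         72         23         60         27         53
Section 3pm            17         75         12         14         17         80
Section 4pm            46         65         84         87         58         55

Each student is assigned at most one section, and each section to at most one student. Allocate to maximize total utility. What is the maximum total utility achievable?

Treat this as an assignment problem: match each student to one section.
Optimal: Petrov→Section 10am (70 points), Jensen→Section 9am (72 points), Quispe→Section 4pm (84 points), Watson→Section 11am (95 points), Santos→Section 1pm (88 points), Lindqvist→Section 3pm (80 points) — total 70+72+84+95+88+80 = 489 points.
Row-greedy (each student in turn takes its best remaining section) gives 465 points, worse by 24.
No other one-to-one assignment exceeds 489 points.

Max total: 489 points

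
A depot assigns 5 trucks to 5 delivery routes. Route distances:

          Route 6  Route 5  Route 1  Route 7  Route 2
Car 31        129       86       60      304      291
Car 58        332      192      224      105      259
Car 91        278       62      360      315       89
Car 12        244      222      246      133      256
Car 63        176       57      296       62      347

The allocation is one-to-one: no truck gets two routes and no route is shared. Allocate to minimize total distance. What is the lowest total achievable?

Treat this as an assignment problem: match each truck to one route.
Optimal: Car 31→Route 1 (60 km), Car 58→Route 7 (105 km), Car 91→Route 2 (89 km), Car 12→Route 6 (244 km), Car 63→Route 5 (57 km) — total 60+105+89+244+57 = 555 km.
Row-greedy (each truck in turn takes its cheapest remaining route) gives 818 km, worse by 263.
Swapping Car 58↔Car 63 (Car 58→Route 5 192 km, Car 63→Route 7 62 km) adds 92.
Every other assignment is strictly worse.

Minimum total: 555 km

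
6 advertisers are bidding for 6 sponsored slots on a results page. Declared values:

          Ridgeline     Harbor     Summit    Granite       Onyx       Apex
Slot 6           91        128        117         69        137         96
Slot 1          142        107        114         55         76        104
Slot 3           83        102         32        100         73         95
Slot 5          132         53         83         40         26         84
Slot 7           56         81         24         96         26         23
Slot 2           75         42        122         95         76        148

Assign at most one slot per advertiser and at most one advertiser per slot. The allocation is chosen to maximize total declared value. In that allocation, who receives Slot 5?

Ridgeline receives Slot 5.

Optimal: Ridgeline→Slot 5 ($132), Harbor→Slot 3 ($102), Summit→Slot 1 ($114), Granite→Slot 7 ($96), Onyx→Slot 6 ($137), Apex→Slot 2 ($148) — total 132+102+114+96+137+148 = $729.
Row-greedy (each advertiser in turn takes its best remaining slot) gives $541, worse by 188.
Swapping Onyx↔Apex (Onyx→Slot 2 $76, Apex→Slot 6 $96) loses 113.
No other one-to-one assignment exceeds $729.
Ridgeline's own top slot is Slot 1 ($142), but forcing Ridgeline→Slot 1 and reassigning the rest optimally gives only $708 — worse by 21.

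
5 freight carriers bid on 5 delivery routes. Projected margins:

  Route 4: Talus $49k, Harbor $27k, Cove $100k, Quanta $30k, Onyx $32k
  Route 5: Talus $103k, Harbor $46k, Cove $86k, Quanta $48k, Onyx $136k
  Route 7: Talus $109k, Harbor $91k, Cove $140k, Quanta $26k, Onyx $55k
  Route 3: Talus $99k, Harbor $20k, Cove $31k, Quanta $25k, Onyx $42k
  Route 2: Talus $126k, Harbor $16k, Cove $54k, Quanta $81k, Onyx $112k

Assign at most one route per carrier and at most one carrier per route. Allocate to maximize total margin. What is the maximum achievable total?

Max total: $507k

Treat this as an assignment problem: match each carrier to one route.
Optimal: Talus→Route 3 ($99k), Harbor→Route 7 ($91k), Cove→Route 4 ($100k), Quanta→Route 2 ($81k), Onyx→Route 5 ($136k) — total 99+91+100+81+136 = $507k.
Column-greedy (each route in turn goes to its best remaining carrier) gives $386k, worse by 121.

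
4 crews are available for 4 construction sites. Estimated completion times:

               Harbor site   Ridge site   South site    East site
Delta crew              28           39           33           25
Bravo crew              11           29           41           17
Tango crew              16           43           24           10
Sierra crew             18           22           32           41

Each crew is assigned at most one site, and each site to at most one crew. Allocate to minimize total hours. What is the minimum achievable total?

This is the linear assignment problem.
Optimal: Delta crew→South site (33 hours), Bravo crew→Harbor site (11 hours), Tango crew→East site (10 hours), Sierra crew→Ridge site (22 hours) — total 33+11+10+22 = 76 hours.
Row-greedy (each crew in turn takes its cheapest remaining site) gives 82 hours, worse by 6.
Swapping Sierra crew↔Tango crew (Sierra crew→East site 41 hours, Tango crew→Ridge site 43 hours) adds 52.

Minimum total: 76 hours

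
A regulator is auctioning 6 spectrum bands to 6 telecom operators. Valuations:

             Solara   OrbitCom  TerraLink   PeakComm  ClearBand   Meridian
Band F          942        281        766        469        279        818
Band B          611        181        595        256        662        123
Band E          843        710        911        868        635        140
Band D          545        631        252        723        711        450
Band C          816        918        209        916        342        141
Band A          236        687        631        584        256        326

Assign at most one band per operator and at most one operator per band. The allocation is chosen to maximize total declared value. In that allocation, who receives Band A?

OrbitCom receives Band A.

Treat this as an assignment problem: match each operator to one band.
Optimal: Solara→Band B ($611M), OrbitCom→Band A ($687M), TerraLink→Band E ($911M), PeakComm→Band C ($916M), ClearBand→Band D ($711M), Meridian→Band F ($818M) — total 611+687+911+916+711+818 = $4654M.
Max-entry greedy (repeatedly take the single best remaining cell) gives $4482M, worse by 172.
No other one-to-one assignment exceeds $4654M.
OrbitCom's own top band is Band C ($918M), but forcing OrbitCom→Band C and reassigning the rest optimally gives only $4595M — worse by 59.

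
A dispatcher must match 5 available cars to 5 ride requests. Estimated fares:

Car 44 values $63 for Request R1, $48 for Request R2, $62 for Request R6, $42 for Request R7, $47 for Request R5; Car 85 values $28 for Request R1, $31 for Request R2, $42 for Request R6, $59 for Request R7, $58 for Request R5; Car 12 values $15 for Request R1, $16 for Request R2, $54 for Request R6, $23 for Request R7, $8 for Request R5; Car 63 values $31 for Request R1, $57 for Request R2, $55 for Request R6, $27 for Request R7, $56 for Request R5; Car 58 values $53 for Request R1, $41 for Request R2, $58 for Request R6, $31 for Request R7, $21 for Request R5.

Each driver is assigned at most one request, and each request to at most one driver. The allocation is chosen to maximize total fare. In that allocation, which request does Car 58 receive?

Car 58 receives Request R2.

Optimal: Car 44→Request R1 ($63), Car 85→Request R7 ($59), Car 12→Request R6 ($54), Car 63→Request R5 ($56), Car 58→Request R2 ($41) — total 63+59+54+56+41 = $273.
Row-greedy (each driver in turn takes its best remaining request) gives $254, worse by 19.
Car 58's own top request is Request R6 ($58), but forcing Car 58→Request R6 and reassigning the rest optimally gives only $259 — worse by 14.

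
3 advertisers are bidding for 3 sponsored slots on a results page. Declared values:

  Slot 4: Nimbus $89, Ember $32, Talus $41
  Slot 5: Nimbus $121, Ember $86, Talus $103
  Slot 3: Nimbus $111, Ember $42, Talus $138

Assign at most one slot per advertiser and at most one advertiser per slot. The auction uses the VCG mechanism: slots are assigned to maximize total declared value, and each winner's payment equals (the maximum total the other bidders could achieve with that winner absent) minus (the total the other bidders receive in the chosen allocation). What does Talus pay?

Talus pays $22.

Efficient allocation: Nimbus→Slot 4 ($89), Ember→Slot 5 ($86), Talus→Slot 3 ($138); total welfare W = $313.
Talus receives Slot 3 at value $138, so the others get W − 138 = $175.
Without Talus: best allocation of the remaining 2 bidders over all 3 slots is Nimbus→Slot 3 ($111), Ember→Slot 5 ($86), total $197.
VCG payment = (others' best without Talus) − (others' welfare with Talus) = 197 − 175 = $22.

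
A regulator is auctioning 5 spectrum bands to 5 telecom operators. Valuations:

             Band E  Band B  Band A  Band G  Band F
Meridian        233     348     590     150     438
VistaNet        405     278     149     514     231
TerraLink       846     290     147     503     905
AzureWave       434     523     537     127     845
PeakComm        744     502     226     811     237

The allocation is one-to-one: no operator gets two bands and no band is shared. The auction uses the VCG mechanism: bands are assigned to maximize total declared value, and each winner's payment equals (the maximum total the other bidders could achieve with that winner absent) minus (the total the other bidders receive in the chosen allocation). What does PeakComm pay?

Efficient allocation: Meridian→Band A ($590M), VistaNet→Band B ($278M), TerraLink→Band E ($846M), AzureWave→Band F ($845M), PeakComm→Band G ($811M); total welfare W = $3370M.
PeakComm receives Band G at value $811M, so the others get W − 811 = $2559M.
Without PeakComm: best allocation of the remaining 4 bidders over all 5 bands is Meridian→Band A ($590M), VistaNet→Band G ($514M), TerraLink→Band E ($846M), AzureWave→Band F ($845M), total $2795M.
VCG payment = (others' best without PeakComm) − (others' welfare with PeakComm) = 2795 − 2559 = $236M.

PeakComm pays $236M.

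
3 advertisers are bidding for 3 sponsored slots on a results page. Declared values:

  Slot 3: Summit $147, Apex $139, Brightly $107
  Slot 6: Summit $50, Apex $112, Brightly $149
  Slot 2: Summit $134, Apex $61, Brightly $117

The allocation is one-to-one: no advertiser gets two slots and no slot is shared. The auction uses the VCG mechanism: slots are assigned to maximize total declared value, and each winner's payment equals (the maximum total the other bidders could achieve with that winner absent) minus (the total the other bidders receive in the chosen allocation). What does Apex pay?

Efficient allocation: Summit→Slot 2 ($134), Apex→Slot 3 ($139), Brightly→Slot 6 ($149); total welfare W = $422.
Apex receives Slot 3 at value $139, so the others get W − 139 = $283.
Without Apex: best allocation of the remaining 2 bidders over all 3 slots is Summit→Slot 3 ($147), Brightly→Slot 6 ($149), total $296.
VCG payment = (others' best without Apex) − (others' welfare with Apex) = 296 − 283 = $13.

Apex pays $13.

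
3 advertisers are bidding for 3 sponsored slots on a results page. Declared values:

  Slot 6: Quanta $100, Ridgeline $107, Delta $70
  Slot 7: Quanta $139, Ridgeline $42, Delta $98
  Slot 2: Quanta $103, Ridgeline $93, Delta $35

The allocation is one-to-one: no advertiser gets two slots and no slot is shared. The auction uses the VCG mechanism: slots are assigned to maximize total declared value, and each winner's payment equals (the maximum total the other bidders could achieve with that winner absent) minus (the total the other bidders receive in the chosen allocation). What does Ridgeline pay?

Ridgeline pays $8.

Efficient allocation: Quanta→Slot 2 ($103), Ridgeline→Slot 6 ($107), Delta→Slot 7 ($98); total welfare W = $308.
Ridgeline receives Slot 6 at value $107, so the others get W − 107 = $201.
Without Ridgeline: best allocation of the remaining 2 bidders over all 3 slots is Quanta→Slot 7 ($139), Delta→Slot 6 ($70), total $209.
VCG payment = (others' best without Ridgeline) − (others' welfare with Ridgeline) = 209 − 201 = $8.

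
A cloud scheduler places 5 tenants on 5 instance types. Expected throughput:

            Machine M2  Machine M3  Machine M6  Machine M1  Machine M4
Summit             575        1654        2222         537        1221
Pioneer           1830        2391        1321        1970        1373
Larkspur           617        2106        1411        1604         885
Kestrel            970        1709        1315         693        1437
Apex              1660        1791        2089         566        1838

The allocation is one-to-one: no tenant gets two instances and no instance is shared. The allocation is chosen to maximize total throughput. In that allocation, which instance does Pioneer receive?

Pioneer receives Machine M1.

Optimal: Summit→Machine M6 (2222 ops/s), Pioneer→Machine M1 (1970 ops/s), Larkspur→Machine M3 (2106 ops/s), Kestrel→Machine M4 (1437 ops/s), Apex→Machine M2 (1660 ops/s) — total 2222+1970+2106+1437+1660 = 9395 ops/s.
Row-greedy (each tenant in turn takes its best remaining instance) gives 9314 ops/s, worse by 81.
Pioneer's own top instance is Machine M3 (2391 ops/s), but forcing Pioneer→Machine M3 and reassigning the rest optimally gives only 9314 ops/s — worse by 81.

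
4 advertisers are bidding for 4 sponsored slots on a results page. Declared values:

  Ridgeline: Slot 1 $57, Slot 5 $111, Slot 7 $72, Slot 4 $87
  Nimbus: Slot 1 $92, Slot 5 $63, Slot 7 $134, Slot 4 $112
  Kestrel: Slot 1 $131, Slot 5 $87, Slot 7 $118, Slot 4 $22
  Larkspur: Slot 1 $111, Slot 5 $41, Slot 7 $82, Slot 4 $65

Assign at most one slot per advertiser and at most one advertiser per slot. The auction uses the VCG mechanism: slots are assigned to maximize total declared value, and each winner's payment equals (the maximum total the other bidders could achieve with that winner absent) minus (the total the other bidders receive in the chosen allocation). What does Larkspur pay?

Efficient allocation: Ridgeline→Slot 5 ($111), Nimbus→Slot 4 ($112), Kestrel→Slot 7 ($118), Larkspur→Slot 1 ($111); total welfare W = $452.
Larkspur receives Slot 1 at value $111, so the others get W − 111 = $341.
Without Larkspur: best allocation of the remaining 3 bidders over all 4 slots is Ridgeline→Slot 5 ($111), Nimbus→Slot 7 ($134), Kestrel→Slot 1 ($131), total $376.
VCG payment = (others' best without Larkspur) − (others' welfare with Larkspur) = 376 − 341 = $35.

Larkspur pays $35.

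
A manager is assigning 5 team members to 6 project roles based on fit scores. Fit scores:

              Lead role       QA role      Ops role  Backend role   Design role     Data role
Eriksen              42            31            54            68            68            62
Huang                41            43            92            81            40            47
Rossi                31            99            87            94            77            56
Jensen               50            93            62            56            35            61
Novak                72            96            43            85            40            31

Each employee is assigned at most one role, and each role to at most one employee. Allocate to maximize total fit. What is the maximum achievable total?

Max total: 419 pts

Treat this as an assignment problem: match each employee to one role.
Optimal: Eriksen→Design role (68 pts), Huang→Ops role (92 pts), Rossi→Backend role (94 pts), Jensen→QA role (93 pts), Novak→Lead role (72 pts) — total 68+92+94+93+72 = 419 pts.
Column-greedy (each role in turn goes to its best remaining employee) gives 366 pts, worse by 53.
Checked against all permutations: 419 pts is optimal.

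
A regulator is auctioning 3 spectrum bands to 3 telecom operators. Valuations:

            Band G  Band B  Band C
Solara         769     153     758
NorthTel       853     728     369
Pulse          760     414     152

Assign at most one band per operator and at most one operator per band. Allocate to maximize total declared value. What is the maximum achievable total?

Optimal: Solara→Band C ($758M), NorthTel→Band B ($728M), Pulse→Band G ($760M) — total 758+728+760 = $2246M.
Max-entry greedy (repeatedly take the single best remaining cell) gives $2025M, worse by 221.
Next-best assignment: Solara→Band C, NorthTel→Band G, Pulse→Band B = $2025M.

Maximum total: $2246M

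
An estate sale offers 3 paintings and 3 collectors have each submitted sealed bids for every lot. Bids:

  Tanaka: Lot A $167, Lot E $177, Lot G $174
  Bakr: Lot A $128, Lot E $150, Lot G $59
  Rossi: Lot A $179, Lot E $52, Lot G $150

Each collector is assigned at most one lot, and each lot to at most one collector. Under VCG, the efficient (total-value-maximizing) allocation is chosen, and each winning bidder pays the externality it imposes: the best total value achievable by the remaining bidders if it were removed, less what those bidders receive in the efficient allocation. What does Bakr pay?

Efficient allocation: Tanaka→Lot G ($174), Bakr→Lot E ($150), Rossi→Lot A ($179); total welfare W = $503.
Bakr receives Lot E at value $150, so the others get W − 150 = $353.
Without Bakr: best allocation of the remaining 2 bidders over all 3 lots is Tanaka→Lot E ($177), Rossi→Lot A ($179), total $356.
VCG payment = (others' best without Bakr) − (others' welfare with Bakr) = 356 − 353 = $3.

Bakr pays $3.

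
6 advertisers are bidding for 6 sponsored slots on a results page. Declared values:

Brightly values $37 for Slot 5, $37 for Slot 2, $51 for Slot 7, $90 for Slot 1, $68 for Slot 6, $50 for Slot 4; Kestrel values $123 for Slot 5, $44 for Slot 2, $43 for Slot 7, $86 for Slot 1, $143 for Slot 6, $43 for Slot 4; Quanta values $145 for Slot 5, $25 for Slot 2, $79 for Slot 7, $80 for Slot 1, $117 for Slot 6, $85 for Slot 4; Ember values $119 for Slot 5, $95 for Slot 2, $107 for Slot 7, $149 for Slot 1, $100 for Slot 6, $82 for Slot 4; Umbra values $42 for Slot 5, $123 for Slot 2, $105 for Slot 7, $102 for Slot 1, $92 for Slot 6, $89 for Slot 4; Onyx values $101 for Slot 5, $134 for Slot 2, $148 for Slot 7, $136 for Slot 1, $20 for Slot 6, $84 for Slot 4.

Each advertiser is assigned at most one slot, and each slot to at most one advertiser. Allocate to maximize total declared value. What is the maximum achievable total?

This is a one-to-one assignment (maximum-weight bipartite matching).
Optimal: Brightly→Slot 4 ($50), Kestrel→Slot 6 ($143), Quanta→Slot 5 ($145), Ember→Slot 1 ($149), Umbra→Slot 2 ($123), Onyx→Slot 7 ($148) — total 50+143+145+149+123+148 = $758.
Swapping Umbra↔Kestrel (Umbra→Slot 6 $92, Kestrel→Slot 2 $44) loses 130.
Every other assignment is strictly worse.

Maximum total: $758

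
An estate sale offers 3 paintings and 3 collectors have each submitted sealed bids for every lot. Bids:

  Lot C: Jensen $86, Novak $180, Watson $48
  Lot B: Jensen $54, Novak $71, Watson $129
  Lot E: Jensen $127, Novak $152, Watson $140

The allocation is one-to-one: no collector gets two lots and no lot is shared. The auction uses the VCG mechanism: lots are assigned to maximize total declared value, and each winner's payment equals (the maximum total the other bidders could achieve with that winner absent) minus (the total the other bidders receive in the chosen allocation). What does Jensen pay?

Jensen pays $11.

Efficient allocation: Jensen→Lot E ($127), Novak→Lot C ($180), Watson→Lot B ($129); total welfare W = $436.
Jensen receives Lot E at value $127, so the others get W − 127 = $309.
Without Jensen: best allocation of the remaining 2 bidders over all 3 lots is Novak→Lot C ($180), Watson→Lot E ($140), total $320.
VCG payment = (others' best without Jensen) − (others' welfare with Jensen) = 320 − 309 = $11.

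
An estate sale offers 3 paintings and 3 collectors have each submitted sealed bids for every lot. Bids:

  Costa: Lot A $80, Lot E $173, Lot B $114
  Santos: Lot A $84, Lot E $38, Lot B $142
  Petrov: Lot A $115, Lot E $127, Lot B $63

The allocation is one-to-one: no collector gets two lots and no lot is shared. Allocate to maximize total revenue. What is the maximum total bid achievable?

Treat this as an assignment problem: match each collector to one lot.
Optimal: Costa→Lot E ($173), Santos→Lot B ($142), Petrov→Lot A ($115) — total 173+142+115 = $430.
Next-best assignment: Costa→Lot A, Santos→Lot B, Petrov→Lot E = $349.

Maximum total: $430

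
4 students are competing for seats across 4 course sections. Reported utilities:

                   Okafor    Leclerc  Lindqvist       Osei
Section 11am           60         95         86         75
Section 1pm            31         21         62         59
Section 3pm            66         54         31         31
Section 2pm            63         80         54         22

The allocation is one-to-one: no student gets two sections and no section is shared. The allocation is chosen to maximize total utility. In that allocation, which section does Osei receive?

Optimal: Okafor→Section 3pm (66 points), Leclerc→Section 2pm (80 points), Lindqvist→Section 11am (86 points), Osei→Section 1pm (59 points) — total 66+80+86+59 = 291 points.
Row-greedy (each student in turn takes its best remaining section) gives 245 points, worse by 46.
Next-best assignment: Okafor→Section 3pm, Leclerc→Section 2pm, Lindqvist→Section 1pm, Osei→Section 11am = 283 points.
No other one-to-one assignment exceeds 291 points.
Osei's own top section is Section 11am (75 points), but forcing Osei→Section 11am and reassigning the rest optimally gives only 283 points — worse by 8.

Osei receives Section 1pm.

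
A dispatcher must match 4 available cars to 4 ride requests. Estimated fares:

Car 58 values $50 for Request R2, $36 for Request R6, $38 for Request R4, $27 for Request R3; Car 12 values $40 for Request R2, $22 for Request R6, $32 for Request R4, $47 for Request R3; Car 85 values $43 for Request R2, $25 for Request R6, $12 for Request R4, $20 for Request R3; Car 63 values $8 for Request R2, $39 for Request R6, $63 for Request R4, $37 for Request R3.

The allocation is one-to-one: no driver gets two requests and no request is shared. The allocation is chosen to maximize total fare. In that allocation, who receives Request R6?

Optimal: Car 58→Request R6 ($36), Car 12→Request R3 ($47), Car 85→Request R2 ($43), Car 63→Request R4 ($63) — total 36+47+43+63 = $189.
Column-greedy (each request in turn goes to its best remaining driver) gives $141, worse by 48.
Next-best assignment: Car 58→Request R2, Car 12→Request R3, Car 85→Request R6, Car 63→Request R4 = $185.
Car 58's own top request is Request R2 ($50), but forcing Car 58→Request R2 and reassigning the rest optimally gives only $185 — worse by 4.

Car 58 receives Request R6.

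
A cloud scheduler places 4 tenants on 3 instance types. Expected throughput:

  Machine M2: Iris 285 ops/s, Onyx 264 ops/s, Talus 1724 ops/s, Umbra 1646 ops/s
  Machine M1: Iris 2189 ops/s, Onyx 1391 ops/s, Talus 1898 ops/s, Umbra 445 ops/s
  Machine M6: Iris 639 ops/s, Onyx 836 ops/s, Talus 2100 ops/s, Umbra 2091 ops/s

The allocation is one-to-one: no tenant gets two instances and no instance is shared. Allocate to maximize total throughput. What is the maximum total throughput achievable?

Treat this as an assignment problem: match each tenant to one instance.
Optimal: Talus→Machine M2 (1724 ops/s), Iris→Machine M1 (2189 ops/s), Umbra→Machine M6 (2091 ops/s) — total 1724+2189+2091 = 6004 ops/s.
Row-greedy (each tenant in turn takes its best remaining instance) gives 4749 ops/s, worse by 1255.
Next-best assignment: Umbra→Machine M2, Iris→Machine M1, Talus→Machine M6 = 5935 ops/s.
Swapping Iris↔Umbra (Iris→Machine M6 639 ops/s, Umbra→Machine M1 445 ops/s) loses 3196.

Maximum total: 6004 ops/s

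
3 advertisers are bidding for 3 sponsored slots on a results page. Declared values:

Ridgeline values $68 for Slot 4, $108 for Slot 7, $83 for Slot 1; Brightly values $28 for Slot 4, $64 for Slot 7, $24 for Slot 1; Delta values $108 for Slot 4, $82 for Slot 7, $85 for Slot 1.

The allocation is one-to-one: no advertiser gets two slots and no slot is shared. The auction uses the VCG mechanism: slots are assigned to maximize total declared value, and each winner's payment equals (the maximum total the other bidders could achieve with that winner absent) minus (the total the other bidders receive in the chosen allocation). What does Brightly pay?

Efficient allocation: Ridgeline→Slot 1 ($83), Brightly→Slot 7 ($64), Delta→Slot 4 ($108); total welfare W = $255.
Brightly receives Slot 7 at value $64, so the others get W − 64 = $191.
Without Brightly: best allocation of the remaining 2 bidders over all 3 slots is Ridgeline→Slot 7 ($108), Delta→Slot 4 ($108), total $216.
VCG payment = (others' best without Brightly) − (others' welfare with Brightly) = 216 − 191 = $25.

Brightly pays $25.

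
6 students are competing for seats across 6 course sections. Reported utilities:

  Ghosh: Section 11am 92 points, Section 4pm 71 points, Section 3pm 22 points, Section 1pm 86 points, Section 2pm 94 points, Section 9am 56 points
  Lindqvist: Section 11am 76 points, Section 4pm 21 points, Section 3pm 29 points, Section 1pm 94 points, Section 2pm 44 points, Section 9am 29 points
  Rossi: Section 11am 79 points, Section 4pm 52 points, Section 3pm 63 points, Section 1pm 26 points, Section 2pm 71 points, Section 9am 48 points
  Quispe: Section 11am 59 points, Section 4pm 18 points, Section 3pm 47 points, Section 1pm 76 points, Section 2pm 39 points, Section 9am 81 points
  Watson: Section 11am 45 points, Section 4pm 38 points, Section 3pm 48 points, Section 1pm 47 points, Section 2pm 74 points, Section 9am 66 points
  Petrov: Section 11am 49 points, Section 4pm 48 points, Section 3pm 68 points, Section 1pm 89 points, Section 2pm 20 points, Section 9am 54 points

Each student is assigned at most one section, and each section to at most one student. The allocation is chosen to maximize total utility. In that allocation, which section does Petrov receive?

Petrov receives Section 3pm.

This is a one-to-one assignment (maximum-weight bipartite matching).
Optimal: Ghosh→Section 4pm (71 points), Lindqvist→Section 1pm (94 points), Rossi→Section 11am (79 points), Quispe→Section 9am (81 points), Watson→Section 2pm (74 points), Petrov→Section 3pm (68 points) — total 71+94+79+81+74+68 = 467 points.
Row-greedy (each student in turn takes its best remaining section) gives 444 points, worse by 23.
Petrov's own top section is Section 1pm (89 points), but forcing Petrov→Section 1pm and reassigning the rest optimally gives only 454 points — worse by 13.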